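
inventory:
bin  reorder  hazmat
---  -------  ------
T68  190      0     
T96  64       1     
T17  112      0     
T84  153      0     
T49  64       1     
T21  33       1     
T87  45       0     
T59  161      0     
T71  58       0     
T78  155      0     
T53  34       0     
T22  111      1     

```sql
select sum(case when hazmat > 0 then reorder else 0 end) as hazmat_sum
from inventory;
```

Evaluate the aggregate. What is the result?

bin=T68: ✗
bin=T96: ✓ → 64
bin=T17: ✗
bin=T84: ✗
bin=T49: ✓ → 64
bin=T21: ✓ → 33
bin=T87: ✗
bin=T59: ✗
bin=T71: ✗
bin=T78: ✗
bin=T53: ✗
bin=T22: ✓ → 111
hazmat_sum = 64 + 64 + 33 + 111 = 272

272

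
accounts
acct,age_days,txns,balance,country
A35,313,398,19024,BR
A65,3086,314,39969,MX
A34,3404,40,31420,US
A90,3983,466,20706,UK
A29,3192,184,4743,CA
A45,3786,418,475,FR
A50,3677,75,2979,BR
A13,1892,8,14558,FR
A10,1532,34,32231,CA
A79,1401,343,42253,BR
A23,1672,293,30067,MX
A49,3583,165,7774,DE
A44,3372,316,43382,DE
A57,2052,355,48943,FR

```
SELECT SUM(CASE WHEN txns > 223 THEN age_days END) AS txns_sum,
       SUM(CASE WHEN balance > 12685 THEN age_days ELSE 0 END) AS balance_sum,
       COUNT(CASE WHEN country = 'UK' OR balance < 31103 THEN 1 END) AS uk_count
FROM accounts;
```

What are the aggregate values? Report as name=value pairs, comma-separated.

[txns_sum: txns > 223]
acct=A35: ✓ → 313
acct=A65: ✓ → 3086
acct=A34: ✗
acct=A90: ✓ → 3983
acct=A29: ✗
acct=A45: ✓ → 3786
acct=A50: ✗
acct=A13: ✗
acct=A10: ✗
acct=A79: ✓ → 1401
acct=A23: ✓ → 1672
acct=A49: ✗
acct=A44: ✓ → 3372
acct=A57: ✓ → 2052
txns_sum = 313 + 3086 + 3983 + 3786 + 1401 + 1672 + 3372 + 2052 = 19665
—
[balance_sum: balance > 12685]
acct=A35: ✓ → 313
acct=A65: ✓ → 3086
acct=A34: ✓ → 3404
acct=A90: ✓ → 3983
acct=A29: ✗
acct=A45: ✗
acct=A50: ✗
acct=A13: ✓ → 1892
acct=A10: ✓ → 1532
acct=A79: ✓ → 1401
acct=A23: ✓ → 1672
acct=A49: ✗
acct=A44: ✓ → 3372
acct=A57: ✓ → 2052
balance_sum = 313 + 3086 + 3404 + 3983 + 1892 + 1532 + 1401 + 1672 + 3372 + 2052 = 22707
—
[uk_count: country = 'UK' OR balance < 31103]
acct=A35: ✓ → 1
acct=A65: ✗
acct=A34: ✗
acct=A90: ✓ → 1
acct=A29: ✓ → 1
acct=A45: ✓ → 1
acct=A50: ✓ → 1
acct=A13: ✓ → 1
acct=A10: ✗
acct=A79: ✗
acct=A23: ✓ → 1
acct=A49: ✓ → 1
acct=A44: ✗
acct=A57: ✗
uk_count = COUNT(1, 1, 1, 1, 1, 1, 1, 1) = 8

txns_sum=19665, balance_sum=22707, uk_count=8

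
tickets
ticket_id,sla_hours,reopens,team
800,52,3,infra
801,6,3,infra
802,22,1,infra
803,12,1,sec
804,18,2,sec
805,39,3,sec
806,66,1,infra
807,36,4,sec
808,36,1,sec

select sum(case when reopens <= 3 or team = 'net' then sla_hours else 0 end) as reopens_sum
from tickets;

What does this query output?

251

ticket_id=800: ✓ → 52
ticket_id=801: ✓ → 6
ticket_id=802: ✓ → 22
ticket_id=803: ✓ → 12
ticket_id=804: ✓ → 18
ticket_id=805: ✓ → 39
ticket_id=806: ✓ → 66
ticket_id=807: ✗
ticket_id=808: ✓ → 36
reopens_sum = 52 + 6 + 22 + 12 + 18 + 39 + 66 + 36 = 251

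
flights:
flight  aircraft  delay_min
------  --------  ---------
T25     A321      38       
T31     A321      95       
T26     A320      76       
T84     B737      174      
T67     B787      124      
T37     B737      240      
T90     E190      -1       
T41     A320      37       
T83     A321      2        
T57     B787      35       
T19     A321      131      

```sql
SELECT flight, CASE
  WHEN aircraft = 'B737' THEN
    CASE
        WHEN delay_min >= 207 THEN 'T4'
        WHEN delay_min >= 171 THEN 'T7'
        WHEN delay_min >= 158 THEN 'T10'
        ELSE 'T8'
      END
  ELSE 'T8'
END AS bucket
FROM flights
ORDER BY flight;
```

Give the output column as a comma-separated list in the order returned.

flight=T19: aircraft='A321' → outer ELSE → T8
flight=T25: aircraft='A321' → outer ELSE → T8
flight=T26: aircraft='A320' → outer ELSE → T8
flight=T31: aircraft='A321' → outer ELSE → T8
flight=T37: aircraft='B737' → inner[delay_min >= 207] → T4
flight=T41: aircraft='A320' → outer ELSE → T8
flight=T57: aircraft='B787' → outer ELSE → T8
flight=T67: aircraft='B787' → outer ELSE → T8
flight=T83: aircraft='A321' → outer ELSE → T8
flight=T84: aircraft='B737' → inner[delay_min >= 171] → T7
flight=T90: aircraft='E190' → outer ELSE → T8

T8, T8, T8, T8, T4, T8, T8, T8, T8, T7, T8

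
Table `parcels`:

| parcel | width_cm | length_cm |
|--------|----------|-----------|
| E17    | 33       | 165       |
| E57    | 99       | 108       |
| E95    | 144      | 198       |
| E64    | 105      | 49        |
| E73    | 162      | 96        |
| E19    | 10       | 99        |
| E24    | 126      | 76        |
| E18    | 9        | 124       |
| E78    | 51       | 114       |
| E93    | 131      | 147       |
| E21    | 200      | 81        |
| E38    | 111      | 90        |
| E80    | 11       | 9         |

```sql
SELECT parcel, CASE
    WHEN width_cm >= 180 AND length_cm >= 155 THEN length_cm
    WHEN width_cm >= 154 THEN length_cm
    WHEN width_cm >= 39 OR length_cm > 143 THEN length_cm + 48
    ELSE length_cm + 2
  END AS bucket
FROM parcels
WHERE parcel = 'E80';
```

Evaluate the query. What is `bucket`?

parcel = E80: width_cm=11, length_cm=9.
width_cm >= 180 AND length_cm >= 155 → false
width_cm >= 154 → false
width_cm >= 39 OR length_cm > 143 → false
No prior WHEN matched → ELSE → 11

11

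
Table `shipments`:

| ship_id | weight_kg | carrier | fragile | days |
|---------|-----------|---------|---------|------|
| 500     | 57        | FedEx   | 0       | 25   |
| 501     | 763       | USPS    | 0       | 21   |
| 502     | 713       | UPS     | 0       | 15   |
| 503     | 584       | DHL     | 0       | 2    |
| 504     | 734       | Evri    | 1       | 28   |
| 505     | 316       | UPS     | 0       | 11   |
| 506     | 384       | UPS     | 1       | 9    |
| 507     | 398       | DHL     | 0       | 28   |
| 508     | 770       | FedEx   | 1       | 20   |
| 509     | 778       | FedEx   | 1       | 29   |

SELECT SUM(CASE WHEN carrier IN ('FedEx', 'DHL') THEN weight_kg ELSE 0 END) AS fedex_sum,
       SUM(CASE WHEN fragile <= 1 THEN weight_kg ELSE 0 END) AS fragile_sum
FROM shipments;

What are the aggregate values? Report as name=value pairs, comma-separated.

fedex_sum=2587, fragile_sum=5497

[fedex_sum: carrier IN ('FedEx', 'DHL')]
ship_id=500: ✓ → 57
ship_id=501: ✗
ship_id=502: ✗
ship_id=503: ✓ → 584
ship_id=504: ✗
ship_id=505: ✗
ship_id=506: ✗
ship_id=507: ✓ → 398
ship_id=508: ✓ → 770
ship_id=509: ✓ → 778
fedex_sum = 57 + 584 + 398 + 770 + 778 = 2587
—
[fragile_sum: fragile <= 1]
ship_id=500: ✓ → 57
ship_id=501: ✓ → 763
ship_id=502: ✓ → 713
ship_id=503: ✓ → 584
ship_id=504: ✓ → 734
ship_id=505: ✓ → 316
ship_id=506: ✓ → 384
ship_id=507: ✓ → 398
ship_id=508: ✓ → 770
ship_id=509: ✓ → 778
fragile_sum = 57 + 763 + 713 + 584 + 734 + 316 + 384 + 398 + 770 + 778 = 5497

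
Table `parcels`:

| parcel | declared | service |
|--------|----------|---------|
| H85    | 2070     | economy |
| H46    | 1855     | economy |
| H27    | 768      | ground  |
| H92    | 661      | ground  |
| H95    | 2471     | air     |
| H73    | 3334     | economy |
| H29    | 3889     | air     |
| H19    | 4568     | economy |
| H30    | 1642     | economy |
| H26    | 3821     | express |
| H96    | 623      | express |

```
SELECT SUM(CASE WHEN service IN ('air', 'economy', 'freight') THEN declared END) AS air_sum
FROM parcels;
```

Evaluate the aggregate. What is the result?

19829

parcel=H85: ✓ → 2070
parcel=H46: ✓ → 1855
parcel=H27: ✗
parcel=H92: ✗
parcel=H95: ✓ → 2471
parcel=H73: ✓ → 3334
parcel=H29: ✓ → 3889
parcel=H19: ✓ → 4568
parcel=H30: ✓ → 1642
parcel=H26: ✗
parcel=H96: ✗
air_sum = 2070 + 1855 + 2471 + 3334 + 3889 + 4568 + 1642 = 19829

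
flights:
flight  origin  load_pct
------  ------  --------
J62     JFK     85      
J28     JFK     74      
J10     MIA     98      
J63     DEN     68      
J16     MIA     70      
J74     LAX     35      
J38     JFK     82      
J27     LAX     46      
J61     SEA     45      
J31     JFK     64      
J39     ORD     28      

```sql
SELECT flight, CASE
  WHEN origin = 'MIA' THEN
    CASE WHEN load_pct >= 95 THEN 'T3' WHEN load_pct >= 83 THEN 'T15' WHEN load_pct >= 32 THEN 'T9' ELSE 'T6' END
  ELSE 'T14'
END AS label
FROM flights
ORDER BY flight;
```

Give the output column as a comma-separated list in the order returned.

flight=J10: origin='MIA' → inner[load_pct >= 95] → T3
flight=J16: origin='MIA' → inner[load_pct >= 32] → T9
flight=J27: origin='LAX' → outer ELSE → T14
flight=J28: origin='JFK' → outer ELSE → T14
flight=J31: origin='JFK' → outer ELSE → T14
flight=J38: origin='JFK' → outer ELSE → T14
flight=J39: origin='ORD' → outer ELSE → T14
flight=J61: origin='SEA' → outer ELSE → T14
flight=J62: origin='JFK' → outer ELSE → T14
flight=J63: origin='DEN' → outer ELSE → T14
flight=J74: origin='LAX' → outer ELSE → T14

T3, T9, T14, T14, T14, T14, T14, T14, T14, T14, T14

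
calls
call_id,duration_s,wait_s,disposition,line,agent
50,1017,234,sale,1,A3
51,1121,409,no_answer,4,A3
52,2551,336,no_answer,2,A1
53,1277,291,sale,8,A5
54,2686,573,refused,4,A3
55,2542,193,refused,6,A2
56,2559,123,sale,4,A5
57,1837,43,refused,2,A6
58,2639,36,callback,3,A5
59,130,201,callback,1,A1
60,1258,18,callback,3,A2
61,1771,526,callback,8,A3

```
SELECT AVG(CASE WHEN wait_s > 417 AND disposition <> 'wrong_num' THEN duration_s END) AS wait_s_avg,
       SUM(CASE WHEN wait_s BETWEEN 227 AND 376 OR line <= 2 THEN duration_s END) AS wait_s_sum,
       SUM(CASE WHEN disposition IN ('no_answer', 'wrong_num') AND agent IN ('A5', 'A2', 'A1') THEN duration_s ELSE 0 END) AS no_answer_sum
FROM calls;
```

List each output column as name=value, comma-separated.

wait_s_avg=2228.5, wait_s_sum=6812, no_answer_sum=2551

[wait_s_avg: wait_s > 417 AND disposition <> 'wrong_num']
call_id=50: ✗
call_id=51: ✗
call_id=52: ✗
call_id=53: ✗
call_id=54: ✓ → 2686
call_id=55: ✗
call_id=56: ✗
call_id=57: ✗
call_id=58: ✗
call_id=59: ✗
call_id=60: ✗
call_id=61: ✓ → 1771
wait_s_avg = (2686 + 1771) / 2 = 2228.5
—
[wait_s_sum: wait_s BETWEEN 227 AND 376 OR line <= 2]
call_id=50: ✓ → 1017
call_id=51: ✗
call_id=52: ✓ → 2551
call_id=53: ✓ → 1277
call_id=54: ✗
call_id=55: ✗
call_id=56: ✗
call_id=57: ✓ → 1837
call_id=58: ✗
call_id=59: ✓ → 130
call_id=60: ✗
call_id=61: ✗
wait_s_sum = 1017 + 2551 + 1277 + 1837 + 130 = 6812
—
[no_answer_sum: disposition IN ('no_answer', 'wrong_num') AND agent IN ('A5', 'A2', 'A1')]
call_id=50: ✗
call_id=51: ✗
call_id=52: ✓ → 2551
call_id=53: ✗
call_id=54: ✗
call_id=55: ✗
call_id=56: ✗
call_id=57: ✗
call_id=58: ✗
call_id=59: ✗
call_id=60: ✗
call_id=61: ✗
no_answer_sum = 2551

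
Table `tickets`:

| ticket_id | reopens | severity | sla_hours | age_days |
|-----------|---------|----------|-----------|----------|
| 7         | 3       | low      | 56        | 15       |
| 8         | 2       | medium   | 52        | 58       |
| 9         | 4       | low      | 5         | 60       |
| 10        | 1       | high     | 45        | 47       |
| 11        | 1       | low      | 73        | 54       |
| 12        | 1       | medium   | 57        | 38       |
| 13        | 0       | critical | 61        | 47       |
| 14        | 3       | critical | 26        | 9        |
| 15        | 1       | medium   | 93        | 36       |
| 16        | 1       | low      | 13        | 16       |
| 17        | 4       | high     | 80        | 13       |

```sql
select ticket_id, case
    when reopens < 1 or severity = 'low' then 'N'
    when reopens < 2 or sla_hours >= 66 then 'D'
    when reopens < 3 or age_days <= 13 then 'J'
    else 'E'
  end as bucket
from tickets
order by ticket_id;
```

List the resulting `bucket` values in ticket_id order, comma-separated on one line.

N, J, N, D, N, D, N, J, D, N, D

ticket_id=7: reopens < 1 or severity = 'low' → N
ticket_id=8: reopens < 3 or age_days <= 13 → J
ticket_id=9: reopens < 1 or severity = 'low' → N
ticket_id=10: reopens < 2 or sla_hours >= 66 → D
ticket_id=11: reopens < 1 or severity = 'low' → N
ticket_id=12: reopens < 2 or sla_hours >= 66 → D
ticket_id=13: reopens < 1 or severity = 'low' → N
ticket_id=14: reopens < 3 or age_days <= 13 → J
ticket_id=15: reopens < 2 or sla_hours >= 66 → D
ticket_id=16: reopens < 1 or severity = 'low' → N
ticket_id=17: reopens < 2 or sla_hours >= 66 → D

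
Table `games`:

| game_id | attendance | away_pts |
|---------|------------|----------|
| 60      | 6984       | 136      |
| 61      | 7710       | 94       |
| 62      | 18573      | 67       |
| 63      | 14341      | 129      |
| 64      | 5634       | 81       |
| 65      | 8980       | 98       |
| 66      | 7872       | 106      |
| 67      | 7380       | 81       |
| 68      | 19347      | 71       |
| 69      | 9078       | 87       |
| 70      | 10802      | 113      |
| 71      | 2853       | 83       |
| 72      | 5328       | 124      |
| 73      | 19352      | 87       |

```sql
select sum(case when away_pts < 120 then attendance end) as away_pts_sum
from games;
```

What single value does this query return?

117581

game_id=60: ✗
game_id=61: ✓ → 7710
game_id=62: ✓ → 18573
game_id=63: ✗
game_id=64: ✓ → 5634
game_id=65: ✓ → 8980
game_id=66: ✓ → 7872
game_id=67: ✓ → 7380
game_id=68: ✓ → 19347
game_id=69: ✓ → 9078
game_id=70: ✓ → 10802
game_id=71: ✓ → 2853
game_id=72: ✗
game_id=73: ✓ → 19352
away_pts_sum = 7710 + 18573 + 5634 + 8980 + 7872 + 7380 + 19347 + 9078 + 10802 + 2853 + 19352 = 117581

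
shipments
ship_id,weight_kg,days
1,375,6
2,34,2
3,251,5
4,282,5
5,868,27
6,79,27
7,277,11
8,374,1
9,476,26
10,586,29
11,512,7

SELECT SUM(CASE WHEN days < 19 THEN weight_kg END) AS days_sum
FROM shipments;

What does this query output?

ship_id=1: ✓ → 375
ship_id=2: ✓ → 34
ship_id=3: ✓ → 251
ship_id=4: ✓ → 282
ship_id=5: ✗
ship_id=6: ✗
ship_id=7: ✓ → 277
ship_id=8: ✓ → 374
ship_id=9: ✗
ship_id=10: ✗
ship_id=11: ✓ → 512
days_sum = 375 + 34 + 251 + 282 + 277 + 374 + 512 = 2105

2105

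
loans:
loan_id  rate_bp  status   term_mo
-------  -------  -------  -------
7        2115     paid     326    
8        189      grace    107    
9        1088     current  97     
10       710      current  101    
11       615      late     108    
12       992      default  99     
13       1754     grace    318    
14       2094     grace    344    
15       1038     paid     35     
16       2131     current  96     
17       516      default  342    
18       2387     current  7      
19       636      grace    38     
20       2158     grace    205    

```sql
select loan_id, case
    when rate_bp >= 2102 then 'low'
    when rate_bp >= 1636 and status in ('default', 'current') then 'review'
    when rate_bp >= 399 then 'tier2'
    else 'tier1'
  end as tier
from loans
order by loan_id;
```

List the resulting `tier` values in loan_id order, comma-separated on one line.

loan_id=7: rate_bp >= 2102 → low
loan_id=8: ELSE → tier1
loan_id=9: rate_bp >= 399 → tier2
loan_id=10: rate_bp >= 399 → tier2
loan_id=11: rate_bp >= 399 → tier2
loan_id=12: rate_bp >= 399 → tier2
loan_id=13: rate_bp >= 399 → tier2
loan_id=14: rate_bp >= 399 → tier2
loan_id=15: rate_bp >= 399 → tier2
loan_id=16: rate_bp >= 2102 → low
loan_id=17: rate_bp >= 399 → tier2
loan_id=18: rate_bp >= 2102 → low
loan_id=19: rate_bp >= 399 → tier2
loan_id=20: rate_bp >= 2102 → low

low, tier1, tier2, tier2, tier2, tier2, tier2, tier2, tier2, low, tier2, low, tier2, low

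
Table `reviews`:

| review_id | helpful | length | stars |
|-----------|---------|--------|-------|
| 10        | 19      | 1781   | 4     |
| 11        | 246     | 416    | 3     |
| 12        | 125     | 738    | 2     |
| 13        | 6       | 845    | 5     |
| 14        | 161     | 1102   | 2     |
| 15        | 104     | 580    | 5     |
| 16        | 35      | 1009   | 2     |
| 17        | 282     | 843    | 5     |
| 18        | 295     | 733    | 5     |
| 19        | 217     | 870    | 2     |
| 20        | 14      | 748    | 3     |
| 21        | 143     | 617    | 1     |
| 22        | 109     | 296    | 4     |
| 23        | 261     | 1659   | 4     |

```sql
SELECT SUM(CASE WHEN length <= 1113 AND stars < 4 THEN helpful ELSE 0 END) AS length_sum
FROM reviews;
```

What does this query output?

941

review_id=10: ✗
review_id=11: ✓ → 246
review_id=12: ✓ → 125
review_id=13: ✗
review_id=14: ✓ → 161
review_id=15: ✗
review_id=16: ✓ → 35
review_id=17: ✗
review_id=18: ✗
review_id=19: ✓ → 217
review_id=20: ✓ → 14
review_id=21: ✓ → 143
review_id=22: ✗
review_id=23: ✗
length_sum = 246 + 125 + 161 + 35 + 217 + 14 + 143 = 941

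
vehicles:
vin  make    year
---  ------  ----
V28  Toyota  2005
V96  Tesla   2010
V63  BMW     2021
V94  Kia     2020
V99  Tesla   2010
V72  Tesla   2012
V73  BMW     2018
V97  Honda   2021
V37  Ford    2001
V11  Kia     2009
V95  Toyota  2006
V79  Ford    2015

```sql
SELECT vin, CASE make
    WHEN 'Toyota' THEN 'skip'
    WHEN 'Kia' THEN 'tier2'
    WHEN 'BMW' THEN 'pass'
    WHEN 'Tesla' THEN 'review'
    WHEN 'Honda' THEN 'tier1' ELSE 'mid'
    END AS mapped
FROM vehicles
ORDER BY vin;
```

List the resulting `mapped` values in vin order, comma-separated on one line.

tier2, skip, mid, pass, review, pass, mid, tier2, skip, review, tier1, review

vin=V11: make='Kia' → tier2
vin=V28: make='Toyota' → skip
vin=V37: ELSE → mid
vin=V63: make='BMW' → pass
vin=V72: make='Tesla' → review
vin=V73: make='BMW' → pass
vin=V79: ELSE → mid
vin=V94: make='Kia' → tier2
vin=V95: make='Toyota' → skip
vin=V96: make='Tesla' → review
vin=V97: make='Honda' → tier1
vin=V99: make='Tesla' → review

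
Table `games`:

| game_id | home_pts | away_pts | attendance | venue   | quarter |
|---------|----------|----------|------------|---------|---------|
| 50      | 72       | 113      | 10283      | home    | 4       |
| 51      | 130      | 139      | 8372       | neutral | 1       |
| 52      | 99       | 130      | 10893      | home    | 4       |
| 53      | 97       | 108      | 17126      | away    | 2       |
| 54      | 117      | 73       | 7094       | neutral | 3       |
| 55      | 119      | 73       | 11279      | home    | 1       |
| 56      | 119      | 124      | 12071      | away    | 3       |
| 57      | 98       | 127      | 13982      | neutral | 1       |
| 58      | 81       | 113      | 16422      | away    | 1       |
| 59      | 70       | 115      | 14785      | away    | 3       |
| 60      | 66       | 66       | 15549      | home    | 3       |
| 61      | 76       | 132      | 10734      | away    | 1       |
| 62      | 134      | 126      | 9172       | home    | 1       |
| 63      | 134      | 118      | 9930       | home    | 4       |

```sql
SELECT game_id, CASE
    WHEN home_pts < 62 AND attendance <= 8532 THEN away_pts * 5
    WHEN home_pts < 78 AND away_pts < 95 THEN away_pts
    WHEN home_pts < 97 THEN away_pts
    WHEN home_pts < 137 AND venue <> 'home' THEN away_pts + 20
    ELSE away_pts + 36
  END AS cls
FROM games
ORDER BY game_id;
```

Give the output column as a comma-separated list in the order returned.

game_id=50: home_pts < 97 → 113
game_id=51: home_pts < 137 AND venue <> 'home' → 159
game_id=52: ELSE → 166
game_id=53: home_pts < 137 AND venue <> 'home' → 128
game_id=54: home_pts < 137 AND venue <> 'home' → 93
game_id=55: ELSE → 109
game_id=56: home_pts < 137 AND venue <> 'home' → 144
game_id=57: home_pts < 137 AND venue <> 'home' → 147
game_id=58: home_pts < 97 → 113
game_id=59: home_pts < 97 → 115
game_id=60: home_pts < 78 AND away_pts < 95 → 66
game_id=61: home_pts < 97 → 132
game_id=62: ELSE → 162
game_id=63: ELSE → 154

113, 159, 166, 128, 93, 109, 144, 147, 113, 115, 66, 132, 162, 154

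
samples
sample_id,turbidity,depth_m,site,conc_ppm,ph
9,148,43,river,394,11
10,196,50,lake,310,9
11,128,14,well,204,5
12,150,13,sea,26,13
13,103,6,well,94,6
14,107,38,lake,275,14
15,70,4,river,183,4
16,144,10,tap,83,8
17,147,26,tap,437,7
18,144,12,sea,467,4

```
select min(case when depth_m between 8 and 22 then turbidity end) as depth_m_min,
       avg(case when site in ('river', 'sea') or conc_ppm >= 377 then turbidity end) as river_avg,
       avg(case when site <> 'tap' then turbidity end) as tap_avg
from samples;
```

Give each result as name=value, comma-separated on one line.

depth_m_min=128, river_avg=131.8, tap_avg=130.75

[depth_m_min: depth_m between 8 and 22]
sample_id=9: ✗
sample_id=10: ✗
sample_id=11: ✓ → 128
sample_id=12: ✓ → 150
sample_id=13: ✗
sample_id=14: ✗
sample_id=15: ✗
sample_id=16: ✓ → 144
sample_id=17: ✗
sample_id=18: ✓ → 144
depth_m_min = MIN(128, 150, 144, 144) = 128
—
[river_avg: site in ('river', 'sea') or conc_ppm >= 377]
sample_id=9: ✓ → 148
sample_id=10: ✗
sample_id=11: ✗
sample_id=12: ✓ → 150
sample_id=13: ✗
sample_id=14: ✗
sample_id=15: ✓ → 70
sample_id=16: ✗
sample_id=17: ✓ → 147
sample_id=18: ✓ → 144
river_avg = (148 + 150 + 70 + 147 + 144) / 5 = 131.8
—
[tap_avg: site <> 'tap']
sample_id=9: ✓ → 148
sample_id=10: ✓ → 196
sample_id=11: ✓ → 128
sample_id=12: ✓ → 150
sample_id=13: ✓ → 103
sample_id=14: ✓ → 107
sample_id=15: ✓ → 70
sample_id=16: ✗
sample_id=17: ✗
sample_id=18: ✓ → 144
tap_avg = (148 + 196 + 128 + 150 + 103 + 107 + 70 + 144) / 8 = 130.75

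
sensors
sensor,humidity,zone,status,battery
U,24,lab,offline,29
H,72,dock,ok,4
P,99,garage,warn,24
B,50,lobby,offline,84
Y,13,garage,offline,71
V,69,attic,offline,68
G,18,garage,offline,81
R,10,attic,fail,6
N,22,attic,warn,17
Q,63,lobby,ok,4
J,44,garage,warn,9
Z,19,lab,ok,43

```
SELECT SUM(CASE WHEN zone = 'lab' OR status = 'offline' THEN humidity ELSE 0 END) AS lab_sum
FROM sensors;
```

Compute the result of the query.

193

sensor=U: ✓ → 24
sensor=H: ✗
sensor=P: ✗
sensor=B: ✓ → 50
sensor=Y: ✓ → 13
sensor=V: ✓ → 69
sensor=G: ✓ → 18
sensor=R: ✗
sensor=N: ✗
sensor=Q: ✗
sensor=J: ✗
sensor=Z: ✓ → 19
lab_sum = 24 + 50 + 13 + 69 + 18 + 19 = 193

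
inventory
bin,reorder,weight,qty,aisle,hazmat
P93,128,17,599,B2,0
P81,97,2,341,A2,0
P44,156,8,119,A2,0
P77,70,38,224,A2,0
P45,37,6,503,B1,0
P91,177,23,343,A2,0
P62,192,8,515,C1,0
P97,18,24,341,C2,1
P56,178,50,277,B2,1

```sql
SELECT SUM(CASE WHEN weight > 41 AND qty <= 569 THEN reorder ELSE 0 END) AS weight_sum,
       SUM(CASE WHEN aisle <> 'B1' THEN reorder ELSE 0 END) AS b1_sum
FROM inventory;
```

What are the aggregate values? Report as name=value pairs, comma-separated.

[weight_sum: weight > 41 AND qty <= 569]
bin=P93: ✗
bin=P81: ✗
bin=P44: ✗
bin=P77: ✗
bin=P45: ✗
bin=P91: ✗
bin=P62: ✗
bin=P97: ✗
bin=P56: ✓ → 178
weight_sum = 178
—
[b1_sum: aisle <> 'B1']
bin=P93: ✓ → 128
bin=P81: ✓ → 97
bin=P44: ✓ → 156
bin=P77: ✓ → 70
bin=P45: ✗
bin=P91: ✓ → 177
bin=P62: ✓ → 192
bin=P97: ✓ → 18
bin=P56: ✓ → 178
b1_sum = 128 + 97 + 156 + 70 + 177 + 192 + 18 + 178 = 1016

weight_sum=178, b1_sum=1016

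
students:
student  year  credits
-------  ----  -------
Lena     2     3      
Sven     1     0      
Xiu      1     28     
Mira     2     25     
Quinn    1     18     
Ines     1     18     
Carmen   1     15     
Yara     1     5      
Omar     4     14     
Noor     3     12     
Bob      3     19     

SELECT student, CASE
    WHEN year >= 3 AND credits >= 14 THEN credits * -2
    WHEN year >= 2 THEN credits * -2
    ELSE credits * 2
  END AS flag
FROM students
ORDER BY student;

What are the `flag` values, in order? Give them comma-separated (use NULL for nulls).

student=Bob: year >= 3 AND credits >= 14 → -38
student=Carmen: ELSE → 30
student=Ines: ELSE → 36
student=Lena: year >= 2 → -6
student=Mira: year >= 2 → -50
student=Noor: year >= 2 → -24
student=Omar: year >= 3 AND credits >= 14 → -28
student=Quinn: ELSE → 36
student=Sven: ELSE → 0
student=Xiu: ELSE → 56
student=Yara: ELSE → 10

-38, 30, 36, -6, -50, -24, -28, 36, 0, 56, 10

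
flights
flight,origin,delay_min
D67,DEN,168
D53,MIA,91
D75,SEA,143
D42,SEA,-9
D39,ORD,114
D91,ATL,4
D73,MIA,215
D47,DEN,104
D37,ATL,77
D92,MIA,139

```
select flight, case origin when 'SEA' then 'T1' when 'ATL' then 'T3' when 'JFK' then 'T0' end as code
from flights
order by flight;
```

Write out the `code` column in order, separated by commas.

flight=D37: origin='ATL' → T3
flight=D39: (no match → NULL) → NULL
flight=D42: origin='SEA' → T1
flight=D47: (no match → NULL) → NULL
flight=D53: (no match → NULL) → NULL
flight=D67: (no match → NULL) → NULL
flight=D73: (no match → NULL) → NULL
flight=D75: origin='SEA' → T1
flight=D91: origin='ATL' → T3
flight=D92: (no match → NULL) → NULL

T3, NULL, T1, NULL, NULL, NULL, NULL, T1, T3, NULL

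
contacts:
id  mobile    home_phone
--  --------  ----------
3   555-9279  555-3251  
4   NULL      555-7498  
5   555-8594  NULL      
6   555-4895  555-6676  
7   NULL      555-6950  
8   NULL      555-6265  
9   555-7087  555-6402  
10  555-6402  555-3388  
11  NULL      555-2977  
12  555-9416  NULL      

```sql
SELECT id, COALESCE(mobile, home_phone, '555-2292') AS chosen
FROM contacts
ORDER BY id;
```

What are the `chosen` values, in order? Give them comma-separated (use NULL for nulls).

555-9279, 555-7498, 555-8594, 555-4895, 555-6950, 555-6265, 555-7087, 555-6402, 555-2977, 555-9416

id=3: mobile=555-9279 → 555-9279
id=4: mobile=NULL, home_phone=555-7498 → 555-7498
id=5: mobile=555-8594 → 555-8594
id=6: mobile=555-4895 → 555-4895
id=7: mobile=NULL, home_phone=555-6950 → 555-6950
id=8: mobile=NULL, home_phone=555-6265 → 555-6265
id=9: mobile=555-7087 → 555-7087
id=10: mobile=555-6402 → 555-6402
id=11: mobile=NULL, home_phone=555-2977 → 555-2977
id=12: mobile=555-9416 → 555-9416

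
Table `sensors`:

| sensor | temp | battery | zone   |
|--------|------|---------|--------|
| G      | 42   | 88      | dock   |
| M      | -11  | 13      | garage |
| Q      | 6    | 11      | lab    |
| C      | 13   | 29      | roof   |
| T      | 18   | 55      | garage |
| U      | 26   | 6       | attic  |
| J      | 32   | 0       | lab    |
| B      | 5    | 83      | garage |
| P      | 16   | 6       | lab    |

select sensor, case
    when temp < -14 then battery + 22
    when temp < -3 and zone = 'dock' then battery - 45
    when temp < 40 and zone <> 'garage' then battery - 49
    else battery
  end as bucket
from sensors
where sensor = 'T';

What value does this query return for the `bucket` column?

sensor = T: temp=18, battery=55, zone=garage.
temp < -14 → false
temp < -3 and zone = 'dock' → false
temp < 40 and zone <> 'garage' → false
No prior WHEN matched → ELSE → 55

55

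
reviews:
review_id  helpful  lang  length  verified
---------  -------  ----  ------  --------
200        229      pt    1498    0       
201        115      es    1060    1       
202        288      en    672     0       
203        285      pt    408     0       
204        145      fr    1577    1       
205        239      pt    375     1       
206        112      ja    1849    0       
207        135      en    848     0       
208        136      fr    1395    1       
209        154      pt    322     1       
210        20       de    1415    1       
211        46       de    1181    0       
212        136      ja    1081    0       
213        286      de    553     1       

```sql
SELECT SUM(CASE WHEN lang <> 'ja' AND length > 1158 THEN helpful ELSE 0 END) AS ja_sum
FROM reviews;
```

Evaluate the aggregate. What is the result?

576

review_id=200: ✓ → 229
review_id=201: ✗
review_id=202: ✗
review_id=203: ✗
review_id=204: ✓ → 145
review_id=205: ✗
review_id=206: ✗
review_id=207: ✗
review_id=208: ✓ → 136
review_id=209: ✗
review_id=210: ✓ → 20
review_id=211: ✓ → 46
review_id=212: ✗
review_id=213: ✗
ja_sum = 229 + 145 + 136 + 20 + 46 = 576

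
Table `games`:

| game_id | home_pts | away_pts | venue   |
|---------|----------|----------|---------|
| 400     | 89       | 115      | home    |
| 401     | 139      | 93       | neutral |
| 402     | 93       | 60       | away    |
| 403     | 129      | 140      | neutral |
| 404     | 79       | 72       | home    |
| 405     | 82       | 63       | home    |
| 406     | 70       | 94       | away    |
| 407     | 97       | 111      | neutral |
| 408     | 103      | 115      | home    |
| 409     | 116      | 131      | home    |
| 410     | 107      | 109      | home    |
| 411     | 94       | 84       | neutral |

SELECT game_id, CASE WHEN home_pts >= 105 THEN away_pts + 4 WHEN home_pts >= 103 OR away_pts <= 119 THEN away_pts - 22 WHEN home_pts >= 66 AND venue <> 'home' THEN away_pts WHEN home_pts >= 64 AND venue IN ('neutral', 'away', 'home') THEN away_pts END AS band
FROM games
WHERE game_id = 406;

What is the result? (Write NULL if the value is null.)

game_id = 406: home_pts=70, away_pts=94, venue=away.
home_pts >= 105 → false
home_pts >= 103 OR away_pts <= 119 → true → 72

72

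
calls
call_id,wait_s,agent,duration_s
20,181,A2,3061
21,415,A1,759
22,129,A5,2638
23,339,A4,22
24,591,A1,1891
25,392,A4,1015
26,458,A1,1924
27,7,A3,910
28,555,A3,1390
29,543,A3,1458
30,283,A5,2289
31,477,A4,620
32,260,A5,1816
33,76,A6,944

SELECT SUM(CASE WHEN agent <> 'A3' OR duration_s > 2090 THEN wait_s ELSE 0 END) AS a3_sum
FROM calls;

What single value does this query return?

call_id=20: ✓ → 181
call_id=21: ✓ → 415
call_id=22: ✓ → 129
call_id=23: ✓ → 339
call_id=24: ✓ → 591
call_id=25: ✓ → 392
call_id=26: ✓ → 458
call_id=27: ✗
call_id=28: ✗
call_id=29: ✗
call_id=30: ✓ → 283
call_id=31: ✓ → 477
call_id=32: ✓ → 260
call_id=33: ✓ → 76
a3_sum = 181 + 415 + 129 + 339 + 591 + 392 + 458 + 283 + 477 + 260 + 76 = 3601

3601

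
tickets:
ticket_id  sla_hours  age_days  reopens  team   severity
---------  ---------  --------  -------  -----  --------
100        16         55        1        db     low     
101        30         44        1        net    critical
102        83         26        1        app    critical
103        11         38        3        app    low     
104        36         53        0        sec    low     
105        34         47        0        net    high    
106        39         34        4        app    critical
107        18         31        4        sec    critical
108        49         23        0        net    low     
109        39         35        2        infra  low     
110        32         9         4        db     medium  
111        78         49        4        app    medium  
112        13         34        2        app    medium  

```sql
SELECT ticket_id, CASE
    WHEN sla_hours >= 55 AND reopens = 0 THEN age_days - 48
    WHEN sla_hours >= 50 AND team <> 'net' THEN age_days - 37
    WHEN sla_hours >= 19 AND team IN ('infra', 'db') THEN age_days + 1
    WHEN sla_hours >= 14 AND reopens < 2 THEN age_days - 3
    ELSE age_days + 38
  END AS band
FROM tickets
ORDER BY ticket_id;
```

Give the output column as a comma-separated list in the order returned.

52, 41, -11, 76, 50, 44, 72, 69, 20, 36, 10, 12, 72

ticket_id=100: sla_hours >= 14 AND reopens < 2 → 52
ticket_id=101: sla_hours >= 14 AND reopens < 2 → 41
ticket_id=102: sla_hours >= 50 AND team <> 'net' → -11
ticket_id=103: ELSE → 76
ticket_id=104: sla_hours >= 14 AND reopens < 2 → 50
ticket_id=105: sla_hours >= 14 AND reopens < 2 → 44
ticket_id=106: ELSE → 72
ticket_id=107: ELSE → 69
ticket_id=108: sla_hours >= 14 AND reopens < 2 → 20
ticket_id=109: sla_hours >= 19 AND team IN ('infra', 'db') → 36
ticket_id=110: sla_hours >= 19 AND team IN ('infra', 'db') → 10
ticket_id=111: sla_hours >= 50 AND team <> 'net' → 12
ticket_id=112: ELSE → 72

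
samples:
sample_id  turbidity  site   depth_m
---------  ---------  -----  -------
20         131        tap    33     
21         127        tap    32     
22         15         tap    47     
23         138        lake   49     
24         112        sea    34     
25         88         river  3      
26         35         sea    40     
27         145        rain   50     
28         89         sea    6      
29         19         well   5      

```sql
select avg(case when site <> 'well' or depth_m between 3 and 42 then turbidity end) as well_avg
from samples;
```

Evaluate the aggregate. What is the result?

sample_id=20: ✓ → 131
sample_id=21: ✓ → 127
sample_id=22: ✓ → 15
sample_id=23: ✓ → 138
sample_id=24: ✓ → 112
sample_id=25: ✓ → 88
sample_id=26: ✓ → 35
sample_id=27: ✓ → 145
sample_id=28: ✓ → 89
sample_id=29: ✓ → 19
well_avg = (131 + 127 + 15 + 138 + 112 + 88 + 35 + 145 + 89 + 19) / 10 = 89.9

89.9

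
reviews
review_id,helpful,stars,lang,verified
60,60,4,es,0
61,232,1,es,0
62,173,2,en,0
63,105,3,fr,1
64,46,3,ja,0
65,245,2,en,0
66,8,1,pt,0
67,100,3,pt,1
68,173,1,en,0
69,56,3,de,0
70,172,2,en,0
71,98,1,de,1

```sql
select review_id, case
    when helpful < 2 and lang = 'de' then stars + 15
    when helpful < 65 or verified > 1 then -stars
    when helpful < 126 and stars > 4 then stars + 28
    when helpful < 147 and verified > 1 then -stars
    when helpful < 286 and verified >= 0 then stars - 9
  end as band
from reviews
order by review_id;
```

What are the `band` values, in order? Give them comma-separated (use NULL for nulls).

review_id=60: helpful < 65 or verified > 1 → -4
review_id=61: helpful < 286 and verified >= 0 → -8
review_id=62: helpful < 286 and verified >= 0 → -7
review_id=63: helpful < 286 and verified >= 0 → -6
review_id=64: helpful < 65 or verified > 1 → -3
review_id=65: helpful < 286 and verified >= 0 → -7
review_id=66: helpful < 65 or verified > 1 → -1
review_id=67: helpful < 286 and verified >= 0 → -6
review_id=68: helpful < 286 and verified >= 0 → -8
review_id=69: helpful < 65 or verified > 1 → -3
review_id=70: helpful < 286 and verified >= 0 → -7
review_id=71: helpful < 286 and verified >= 0 → -8

-4, -8, -7, -6, -3, -7, -1, -6, -8, -3, -7, -8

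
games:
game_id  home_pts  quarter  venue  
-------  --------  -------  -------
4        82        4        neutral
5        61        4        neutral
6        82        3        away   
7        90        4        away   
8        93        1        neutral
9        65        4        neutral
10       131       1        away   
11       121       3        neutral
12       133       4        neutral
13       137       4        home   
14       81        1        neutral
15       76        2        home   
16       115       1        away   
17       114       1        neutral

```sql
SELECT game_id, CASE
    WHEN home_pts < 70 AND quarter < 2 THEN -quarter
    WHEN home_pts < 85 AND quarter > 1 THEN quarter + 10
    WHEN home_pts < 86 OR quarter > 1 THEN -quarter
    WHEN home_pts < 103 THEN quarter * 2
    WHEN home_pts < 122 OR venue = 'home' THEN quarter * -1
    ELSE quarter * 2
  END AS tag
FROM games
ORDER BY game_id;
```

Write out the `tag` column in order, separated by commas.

14, 14, 13, -4, 2, 14, 2, -3, -4, -4, -1, 12, -1, -1

game_id=4: home_pts < 85 AND quarter > 1 → 14
game_id=5: home_pts < 85 AND quarter > 1 → 14
game_id=6: home_pts < 85 AND quarter > 1 → 13
game_id=7: home_pts < 86 OR quarter > 1 → -4
game_id=8: home_pts < 103 → 2
game_id=9: home_pts < 85 AND quarter > 1 → 14
game_id=10: ELSE → 2
game_id=11: home_pts < 86 OR quarter > 1 → -3
game_id=12: home_pts < 86 OR quarter > 1 → -4
game_id=13: home_pts < 86 OR quarter > 1 → -4
game_id=14: home_pts < 86 OR quarter > 1 → -1
game_id=15: home_pts < 85 AND quarter > 1 → 12
game_id=16: home_pts < 122 OR venue = 'home' → -1
game_id=17: home_pts < 122 OR venue = 'home' → -1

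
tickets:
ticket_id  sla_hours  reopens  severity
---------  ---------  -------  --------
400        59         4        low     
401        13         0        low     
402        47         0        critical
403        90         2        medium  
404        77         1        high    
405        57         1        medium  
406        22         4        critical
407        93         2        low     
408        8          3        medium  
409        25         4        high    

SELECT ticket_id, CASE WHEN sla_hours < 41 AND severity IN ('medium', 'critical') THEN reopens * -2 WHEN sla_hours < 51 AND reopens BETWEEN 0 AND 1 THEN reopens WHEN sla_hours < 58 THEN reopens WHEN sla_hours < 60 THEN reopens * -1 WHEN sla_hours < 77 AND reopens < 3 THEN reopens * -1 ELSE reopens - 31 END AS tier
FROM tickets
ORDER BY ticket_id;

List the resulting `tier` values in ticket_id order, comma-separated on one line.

-4, 0, 0, -29, -30, 1, -8, -29, -6, 4

ticket_id=400: sla_hours < 60 → -4
ticket_id=401: sla_hours < 51 AND reopens BETWEEN 0 AND 1 → 0
ticket_id=402: sla_hours < 51 AND reopens BETWEEN 0 AND 1 → 0
ticket_id=403: ELSE → -29
ticket_id=404: ELSE → -30
ticket_id=405: sla_hours < 58 → 1
ticket_id=406: sla_hours < 41 AND severity IN ('medium', 'critical') → -8
ticket_id=407: ELSE → -29
ticket_id=408: sla_hours < 41 AND severity IN ('medium', 'critical') → -6
ticket_id=409: sla_hours < 58 → 4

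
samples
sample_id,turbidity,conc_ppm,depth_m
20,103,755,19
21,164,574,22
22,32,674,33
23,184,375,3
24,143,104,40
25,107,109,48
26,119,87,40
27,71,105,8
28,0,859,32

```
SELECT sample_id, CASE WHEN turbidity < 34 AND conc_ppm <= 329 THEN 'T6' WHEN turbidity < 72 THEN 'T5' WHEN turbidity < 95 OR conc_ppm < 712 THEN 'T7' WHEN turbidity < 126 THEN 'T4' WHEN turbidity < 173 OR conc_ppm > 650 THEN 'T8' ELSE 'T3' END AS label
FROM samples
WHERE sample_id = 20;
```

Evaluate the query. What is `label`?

sample_id = 20: turbidity=103, conc_ppm=755, depth_m=19.
turbidity < 34 AND conc_ppm <= 329 → false
turbidity < 72 → false
turbidity < 95 OR conc_ppm < 712 → false
turbidity < 126 → true → T4

T4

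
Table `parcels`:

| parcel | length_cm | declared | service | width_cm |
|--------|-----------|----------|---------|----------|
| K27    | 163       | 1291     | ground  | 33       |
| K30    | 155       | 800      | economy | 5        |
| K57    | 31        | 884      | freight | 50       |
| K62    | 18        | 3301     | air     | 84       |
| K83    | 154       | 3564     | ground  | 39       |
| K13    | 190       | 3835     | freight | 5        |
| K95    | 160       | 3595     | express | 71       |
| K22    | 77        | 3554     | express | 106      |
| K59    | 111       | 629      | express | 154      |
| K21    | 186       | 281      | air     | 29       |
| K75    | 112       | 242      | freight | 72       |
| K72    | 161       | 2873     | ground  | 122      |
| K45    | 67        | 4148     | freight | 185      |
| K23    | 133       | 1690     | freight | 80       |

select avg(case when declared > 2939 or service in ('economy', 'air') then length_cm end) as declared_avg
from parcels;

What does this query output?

125.875

parcel=K27: ✗
parcel=K30: ✓ → 155
parcel=K57: ✗
parcel=K62: ✓ → 18
parcel=K83: ✓ → 154
parcel=K13: ✓ → 190
parcel=K95: ✓ → 160
parcel=K22: ✓ → 77
parcel=K59: ✗
parcel=K21: ✓ → 186
parcel=K75: ✗
parcel=K72: ✗
parcel=K45: ✓ → 67
parcel=K23: ✗
declared_avg = (155 + 18 + 154 + 190 + 160 + 77 + 186 + 67) / 8 = 125.875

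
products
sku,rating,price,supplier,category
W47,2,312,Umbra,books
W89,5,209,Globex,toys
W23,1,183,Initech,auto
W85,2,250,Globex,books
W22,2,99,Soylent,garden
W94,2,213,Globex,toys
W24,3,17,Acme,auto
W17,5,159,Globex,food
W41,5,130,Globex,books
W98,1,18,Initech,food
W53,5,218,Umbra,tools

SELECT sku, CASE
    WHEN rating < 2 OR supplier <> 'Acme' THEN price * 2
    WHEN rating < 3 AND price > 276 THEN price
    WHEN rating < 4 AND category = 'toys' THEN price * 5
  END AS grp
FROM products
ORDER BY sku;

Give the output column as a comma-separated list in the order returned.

sku=W17: rating < 2 OR supplier <> 'Acme' → 318
sku=W22: rating < 2 OR supplier <> 'Acme' → 198
sku=W23: rating < 2 OR supplier <> 'Acme' → 366
sku=W24: (no match → NULL) → NULL
sku=W41: rating < 2 OR supplier <> 'Acme' → 260
sku=W47: rating < 2 OR supplier <> 'Acme' → 624
sku=W53: rating < 2 OR supplier <> 'Acme' → 436
sku=W85: rating < 2 OR supplier <> 'Acme' → 500
sku=W89: rating < 2 OR supplier <> 'Acme' → 418
sku=W94: rating < 2 OR supplier <> 'Acme' → 426
sku=W98: rating < 2 OR supplier <> 'Acme' → 36

318, 198, 366, NULL, 260, 624, 436, 500, 418, 426, 36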